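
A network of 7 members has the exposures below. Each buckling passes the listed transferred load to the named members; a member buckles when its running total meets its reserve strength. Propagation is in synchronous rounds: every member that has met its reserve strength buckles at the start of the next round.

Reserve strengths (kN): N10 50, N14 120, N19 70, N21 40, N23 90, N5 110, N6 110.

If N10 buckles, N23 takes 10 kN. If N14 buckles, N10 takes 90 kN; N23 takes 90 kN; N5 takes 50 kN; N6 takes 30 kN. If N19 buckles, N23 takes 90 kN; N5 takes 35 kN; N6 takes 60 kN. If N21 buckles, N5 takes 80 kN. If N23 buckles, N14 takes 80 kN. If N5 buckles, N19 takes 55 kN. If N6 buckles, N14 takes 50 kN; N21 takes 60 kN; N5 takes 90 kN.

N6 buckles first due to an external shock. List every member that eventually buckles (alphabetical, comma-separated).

Round 1 — N6 buckles (initial).
  N14: +50 → 50 < 120
  N21: +60 → 60 ≥ 40
  N5: +90 → 90 < 110
Round 2 — N21 buckles.
  N5: +80 → 170 ≥ 110
Round 3 — N5 buckles.
  N19: +55 → 55 < 70
No further bucklings.

N21, N5, N6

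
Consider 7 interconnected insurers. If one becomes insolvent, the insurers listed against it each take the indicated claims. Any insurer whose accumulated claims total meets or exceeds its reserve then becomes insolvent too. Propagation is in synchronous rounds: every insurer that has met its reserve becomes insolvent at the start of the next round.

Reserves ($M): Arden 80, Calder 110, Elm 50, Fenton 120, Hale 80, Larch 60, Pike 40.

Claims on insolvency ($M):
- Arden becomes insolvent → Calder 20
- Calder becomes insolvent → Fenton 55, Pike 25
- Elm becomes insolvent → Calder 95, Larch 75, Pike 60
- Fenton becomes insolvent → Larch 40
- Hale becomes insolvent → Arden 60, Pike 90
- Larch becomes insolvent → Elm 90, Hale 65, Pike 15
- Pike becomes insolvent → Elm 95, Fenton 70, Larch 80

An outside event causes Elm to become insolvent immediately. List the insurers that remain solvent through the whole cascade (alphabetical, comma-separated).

Round 1 — Elm becomes insolvent (initial).
  Calder: +95 → 95 < 110
  Larch: +75 → 75 ≥ 60
  Pike: +60 → 60 ≥ 40
Round 2 — Larch, Pike become insolvent.
  Fenton: +70 → 70 < 120
  Hale: +65 → 65 < 80
No further insolvencies.

Arden, Calder, Fenton, Hale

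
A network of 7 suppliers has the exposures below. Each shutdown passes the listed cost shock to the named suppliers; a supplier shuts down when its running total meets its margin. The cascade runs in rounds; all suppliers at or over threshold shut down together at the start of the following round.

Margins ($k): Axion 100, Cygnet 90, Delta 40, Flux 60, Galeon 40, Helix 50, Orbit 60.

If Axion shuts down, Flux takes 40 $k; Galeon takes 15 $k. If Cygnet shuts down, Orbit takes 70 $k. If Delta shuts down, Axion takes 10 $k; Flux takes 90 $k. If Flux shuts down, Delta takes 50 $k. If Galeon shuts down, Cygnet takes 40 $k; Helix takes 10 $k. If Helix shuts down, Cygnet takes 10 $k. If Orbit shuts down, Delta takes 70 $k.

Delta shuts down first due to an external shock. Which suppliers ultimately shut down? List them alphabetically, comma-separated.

Round 1 — Delta shuts down (initial).
  Axion: +10 → 10 < 100
  Flux: +90 → 90 ≥ 60
Round 2 — Flux shuts down.
No further shutdowns.

Delta, Flux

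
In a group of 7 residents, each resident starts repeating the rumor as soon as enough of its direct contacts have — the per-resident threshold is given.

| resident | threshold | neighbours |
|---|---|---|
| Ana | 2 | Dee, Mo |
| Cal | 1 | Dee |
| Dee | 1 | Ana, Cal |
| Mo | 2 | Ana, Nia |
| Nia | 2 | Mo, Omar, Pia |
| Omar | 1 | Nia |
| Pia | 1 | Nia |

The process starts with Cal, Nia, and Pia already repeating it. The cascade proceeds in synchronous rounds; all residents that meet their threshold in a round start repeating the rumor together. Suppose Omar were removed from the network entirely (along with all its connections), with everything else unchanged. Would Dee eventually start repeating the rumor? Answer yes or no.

With Omar removed:
Round 1 — Cal, Nia, Pia start repeating the rumor (initial).
Round 2 — checking thresholds:
  Dee: 1 of 2 neighbours ≥ 1, starts repeating the rumor.
  Mo: 1 of 2 neighbours < 2, holds.
Round 3 — no new spreads; cascade stops.

yes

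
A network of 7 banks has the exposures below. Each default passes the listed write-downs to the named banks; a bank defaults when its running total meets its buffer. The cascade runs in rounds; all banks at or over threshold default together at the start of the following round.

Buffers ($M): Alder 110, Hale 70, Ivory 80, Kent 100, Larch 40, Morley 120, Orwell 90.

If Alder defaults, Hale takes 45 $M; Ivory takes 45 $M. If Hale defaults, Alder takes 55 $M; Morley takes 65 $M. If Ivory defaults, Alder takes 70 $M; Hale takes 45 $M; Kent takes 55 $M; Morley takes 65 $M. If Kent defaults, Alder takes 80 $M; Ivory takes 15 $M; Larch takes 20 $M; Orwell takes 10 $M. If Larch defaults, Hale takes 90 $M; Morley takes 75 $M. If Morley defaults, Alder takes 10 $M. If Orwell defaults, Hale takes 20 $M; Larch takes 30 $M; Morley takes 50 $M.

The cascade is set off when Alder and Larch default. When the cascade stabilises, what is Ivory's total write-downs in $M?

Round 1 — Alder, Larch default (initial).
  Hale: +45+90 → 135 ≥ 70
  Ivory: +45 → 45 < 80
  Morley: +75 → 75 < 120
Round 2 — Hale defaults.
  Morley: +65 → 140 ≥ 120
Round 3 — Morley defaults.
No further defaults.

45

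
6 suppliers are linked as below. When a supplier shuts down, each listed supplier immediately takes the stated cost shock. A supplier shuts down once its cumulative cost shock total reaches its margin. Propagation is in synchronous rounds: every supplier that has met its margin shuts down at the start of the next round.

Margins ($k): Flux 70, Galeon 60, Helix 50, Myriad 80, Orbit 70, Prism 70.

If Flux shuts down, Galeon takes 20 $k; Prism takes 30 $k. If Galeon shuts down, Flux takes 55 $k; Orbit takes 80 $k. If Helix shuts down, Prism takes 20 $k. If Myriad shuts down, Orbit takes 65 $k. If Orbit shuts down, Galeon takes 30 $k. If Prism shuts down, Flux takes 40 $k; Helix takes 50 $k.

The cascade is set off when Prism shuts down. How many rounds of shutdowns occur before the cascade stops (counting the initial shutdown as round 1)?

Round 1 — Prism shuts down (initial).
  Flux: +40 → 40 < 70
  Helix: +50 → 50 ≥ 50
Round 2 — Helix shuts down.
No further shutdowns.

2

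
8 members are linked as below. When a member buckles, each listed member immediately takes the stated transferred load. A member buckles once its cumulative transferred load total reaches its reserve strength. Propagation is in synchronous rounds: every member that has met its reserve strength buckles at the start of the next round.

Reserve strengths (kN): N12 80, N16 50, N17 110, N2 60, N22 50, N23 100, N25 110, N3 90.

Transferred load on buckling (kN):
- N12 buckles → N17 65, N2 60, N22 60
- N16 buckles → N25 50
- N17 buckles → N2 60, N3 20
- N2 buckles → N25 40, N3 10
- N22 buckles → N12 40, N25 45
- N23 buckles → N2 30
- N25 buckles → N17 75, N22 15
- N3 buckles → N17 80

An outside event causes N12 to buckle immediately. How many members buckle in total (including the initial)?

3

Round 1 — N12 buckles (initial).
  N17: +65 → 65 < 110
  N2: +60 → 60 ≥ 60
  N22: +60 → 60 ≥ 50
Round 2 — N2, N22 buckle.
  N25: +40+45 → 85 < 110
  N3: +10 → 10 < 90
No further bucklings.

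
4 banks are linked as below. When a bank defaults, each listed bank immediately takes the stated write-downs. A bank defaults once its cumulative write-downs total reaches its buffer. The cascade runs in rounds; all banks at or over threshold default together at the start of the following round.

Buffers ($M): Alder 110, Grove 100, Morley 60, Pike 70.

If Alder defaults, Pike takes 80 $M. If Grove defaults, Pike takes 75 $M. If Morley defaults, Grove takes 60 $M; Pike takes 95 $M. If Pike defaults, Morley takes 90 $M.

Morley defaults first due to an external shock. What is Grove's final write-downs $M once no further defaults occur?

60

Round 1 — Morley defaults (initial).
  Grove: +60 → 60 < 100
  Pike: +95 → 95 ≥ 70
Round 2 — Pike defaults.
No further defaults.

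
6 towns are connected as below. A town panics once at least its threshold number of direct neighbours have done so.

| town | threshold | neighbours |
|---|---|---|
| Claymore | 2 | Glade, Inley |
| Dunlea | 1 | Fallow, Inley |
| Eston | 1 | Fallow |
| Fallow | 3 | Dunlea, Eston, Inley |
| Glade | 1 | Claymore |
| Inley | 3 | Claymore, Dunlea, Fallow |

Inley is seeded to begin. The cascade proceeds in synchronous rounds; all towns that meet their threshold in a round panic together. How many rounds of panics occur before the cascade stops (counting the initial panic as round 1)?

Round 1 — Inley panics (initial).
Round 2 — checking thresholds:
  Claymore: 1 of 2 neighbours < 2, not yet.
  Dunlea: 1 of 2 neighbours ≥ 1, panics.
  Fallow: 1 of 3 neighbours < 3, not yet.
Round 3 — no new panics; cascade stops.

2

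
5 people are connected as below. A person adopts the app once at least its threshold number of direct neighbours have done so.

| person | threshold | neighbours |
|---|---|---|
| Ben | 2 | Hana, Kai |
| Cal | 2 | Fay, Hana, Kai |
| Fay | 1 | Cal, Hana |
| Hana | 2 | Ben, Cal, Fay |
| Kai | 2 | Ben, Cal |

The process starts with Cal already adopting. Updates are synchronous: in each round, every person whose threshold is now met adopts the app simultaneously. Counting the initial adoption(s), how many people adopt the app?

3

Round 1 — Cal adopts the app (initial).
Round 2 — checking thresholds:
  Fay: 1 of 2 neighbours ≥ 1, adopts the app.
  Hana: 1 of 3 neighbours < 2, holds.
  Kai: 1 of 2 neighbours < 2, holds.
Round 3 — checking thresholds:
  Hana: 2 of 3 neighbours ≥ 2, adopts the app.
  Kai: 1 of 2 neighbours < 2, holds.
Round 4 — no new adoptions; cascade stops.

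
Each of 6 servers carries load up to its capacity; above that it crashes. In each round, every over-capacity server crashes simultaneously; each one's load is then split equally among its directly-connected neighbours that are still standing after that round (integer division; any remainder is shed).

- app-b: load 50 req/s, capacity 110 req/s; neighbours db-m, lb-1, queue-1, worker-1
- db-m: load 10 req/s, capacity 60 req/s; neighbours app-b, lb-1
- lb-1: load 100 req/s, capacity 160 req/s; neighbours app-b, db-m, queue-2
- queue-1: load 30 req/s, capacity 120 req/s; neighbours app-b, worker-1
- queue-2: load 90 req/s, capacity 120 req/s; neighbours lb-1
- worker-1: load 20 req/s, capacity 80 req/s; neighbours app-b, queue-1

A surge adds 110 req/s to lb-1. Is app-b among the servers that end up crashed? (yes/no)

Round 1 — lb-1 at 210 > 160. lb-1 crashes.
  lb-1 sheds 210 req/s to app-b, db-m, queue-2: 70 each.
    app-b: 50+70 = 120 > 110
    db-m: 10+70 = 80 > 60
    queue-2: 90+70 = 160 > 120
Round 2 — app-b, db-m, queue-2 crash.
  app-b sheds 120 req/s to queue-1, worker-1: 60 each.
    queue-1: 30+60 = 90 ≤ 120
    worker-1: 20+60 = 80 ≤ 80
  db-m sheds 80 req/s: no online neighbours, lost.
  queue-2 sheds 160 req/s: no online neighbours, lost.
No further crashes.

yes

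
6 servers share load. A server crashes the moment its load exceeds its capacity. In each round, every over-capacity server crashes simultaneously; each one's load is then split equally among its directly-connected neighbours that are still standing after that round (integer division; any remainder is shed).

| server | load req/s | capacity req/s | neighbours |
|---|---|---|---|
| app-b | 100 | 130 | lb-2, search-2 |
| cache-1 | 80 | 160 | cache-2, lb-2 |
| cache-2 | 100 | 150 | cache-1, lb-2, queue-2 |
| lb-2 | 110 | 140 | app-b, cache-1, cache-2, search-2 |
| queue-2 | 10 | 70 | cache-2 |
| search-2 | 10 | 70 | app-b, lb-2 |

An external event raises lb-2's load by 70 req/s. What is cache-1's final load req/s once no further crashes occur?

Round 1 — lb-2 at 180 > 140. lb-2 crashes.
  lb-2 sheds 180 req/s to app-b, cache-1, cache-2, search-2: 45 each.
    app-b: 100+45 = 145 > 130
    cache-1: 80+45 = 125 ≤ 160
    cache-2: 100+45 = 145 ≤ 150
    search-2: 10+45 = 55 ≤ 70
Round 2 — app-b crashes.
  app-b sheds 145 req/s to search-2: 145 each.
    search-2: 55+145 = 200 > 70
Round 3 — search-2 crashes.
  search-2 sheds 200 req/s: no online neighbours, lost.
No further crashes.

125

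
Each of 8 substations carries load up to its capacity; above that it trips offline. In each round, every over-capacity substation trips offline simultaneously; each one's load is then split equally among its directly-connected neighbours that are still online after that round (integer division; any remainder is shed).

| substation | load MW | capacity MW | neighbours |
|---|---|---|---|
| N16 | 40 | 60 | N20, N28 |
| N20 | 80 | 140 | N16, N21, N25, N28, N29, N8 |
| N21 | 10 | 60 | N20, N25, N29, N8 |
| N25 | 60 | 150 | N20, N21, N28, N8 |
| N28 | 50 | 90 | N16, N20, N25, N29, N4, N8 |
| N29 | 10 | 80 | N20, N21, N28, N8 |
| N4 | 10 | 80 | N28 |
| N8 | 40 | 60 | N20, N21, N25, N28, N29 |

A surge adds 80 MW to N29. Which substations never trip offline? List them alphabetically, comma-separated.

Round 1 — N29 at 90 > 80. N29 trips offline.
  N29 sheds 90 MW to N20, N21, N28, N8: 22 each (2 lost).
    N20: 80+22 = 102 ≤ 140
    N21: 10+22 = 32 ≤ 60
    N28: 50+22 = 72 ≤ 90
    N8: 40+22 = 62 > 60
Round 2 — N8 trips offline.
  N8 sheds 62 MW to N20, N21, N25, N28: 15 each (2 lost).
    N20: 102+15 = 117 ≤ 140
    N21: 32+15 = 47 ≤ 60
    N25: 60+15 = 75 ≤ 150
    N28: 72+15 = 87 ≤ 90
No further trips.

N16, N20, N21, N25, N28, N4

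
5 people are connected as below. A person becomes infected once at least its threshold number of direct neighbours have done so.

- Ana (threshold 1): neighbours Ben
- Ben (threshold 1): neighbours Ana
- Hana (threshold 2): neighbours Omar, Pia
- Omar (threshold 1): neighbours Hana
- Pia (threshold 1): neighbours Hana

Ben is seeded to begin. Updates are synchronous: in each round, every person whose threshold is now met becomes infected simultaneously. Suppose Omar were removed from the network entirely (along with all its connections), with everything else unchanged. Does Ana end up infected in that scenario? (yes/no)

With Omar removed:
Round 1 — Ben becomes infected (initial).
Round 2 — checking thresholds:
  Ana: 1 of 1 neighbours ≥ 1, becomes infected.
Round 3 — no new infections; cascade stops.

yes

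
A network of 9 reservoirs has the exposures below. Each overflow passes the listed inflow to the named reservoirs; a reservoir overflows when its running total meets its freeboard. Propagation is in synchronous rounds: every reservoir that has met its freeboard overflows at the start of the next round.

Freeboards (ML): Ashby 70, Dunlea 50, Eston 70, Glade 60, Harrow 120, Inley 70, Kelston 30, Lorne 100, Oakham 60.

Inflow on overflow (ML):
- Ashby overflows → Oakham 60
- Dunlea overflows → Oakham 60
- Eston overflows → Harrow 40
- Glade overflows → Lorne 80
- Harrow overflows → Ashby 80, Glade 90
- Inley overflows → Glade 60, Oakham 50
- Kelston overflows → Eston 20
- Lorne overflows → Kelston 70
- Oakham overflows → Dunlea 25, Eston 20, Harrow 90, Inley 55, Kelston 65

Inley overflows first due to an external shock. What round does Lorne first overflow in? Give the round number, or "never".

never

Round 1 — Inley overflows (initial).
  Glade: +60 → 60 ≥ 60
  Oakham: +50 → 50 < 60
Round 2 — Glade overflows.
  Lorne: +80 → 80 < 100
No further overflows.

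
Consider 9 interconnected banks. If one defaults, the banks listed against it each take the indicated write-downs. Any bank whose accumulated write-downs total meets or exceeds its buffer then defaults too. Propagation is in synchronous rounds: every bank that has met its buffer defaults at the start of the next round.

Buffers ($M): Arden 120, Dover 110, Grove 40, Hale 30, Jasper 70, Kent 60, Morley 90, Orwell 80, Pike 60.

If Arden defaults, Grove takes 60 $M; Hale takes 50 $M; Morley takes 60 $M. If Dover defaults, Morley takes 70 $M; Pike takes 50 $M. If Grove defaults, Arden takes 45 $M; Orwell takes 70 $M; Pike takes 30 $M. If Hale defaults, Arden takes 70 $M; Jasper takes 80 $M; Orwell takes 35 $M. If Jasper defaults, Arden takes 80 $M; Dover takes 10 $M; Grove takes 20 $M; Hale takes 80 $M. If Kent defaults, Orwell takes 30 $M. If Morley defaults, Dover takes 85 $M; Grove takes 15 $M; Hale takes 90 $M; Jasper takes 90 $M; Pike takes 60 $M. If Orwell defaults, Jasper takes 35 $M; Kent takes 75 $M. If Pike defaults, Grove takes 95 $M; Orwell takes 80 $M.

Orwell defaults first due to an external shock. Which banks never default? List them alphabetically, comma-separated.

Arden, Dover, Grove, Hale, Jasper, Morley, Pike

Round 1 — Orwell defaults (initial).
  Jasper: +35 → 35 < 70
  Kent: +75 → 75 ≥ 60
Round 2 — Kent defaults.
No further defaults.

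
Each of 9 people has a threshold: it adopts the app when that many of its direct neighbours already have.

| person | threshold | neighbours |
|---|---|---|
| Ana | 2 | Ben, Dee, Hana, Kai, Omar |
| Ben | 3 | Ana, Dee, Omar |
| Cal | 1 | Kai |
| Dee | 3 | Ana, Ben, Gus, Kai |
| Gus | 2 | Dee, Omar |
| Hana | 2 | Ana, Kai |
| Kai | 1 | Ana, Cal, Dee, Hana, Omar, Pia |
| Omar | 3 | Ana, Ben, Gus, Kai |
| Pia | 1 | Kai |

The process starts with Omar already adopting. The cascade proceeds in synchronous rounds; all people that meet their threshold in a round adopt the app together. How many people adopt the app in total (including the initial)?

Round 1 — Omar adopts the app (initial).
Round 2 — checking thresholds:
  Ana: 1 of 5 neighbours < 2, below threshold.
  Ben: 1 of 3 neighbours < 3, below threshold.
  Gus: 1 of 2 neighbours < 2, below threshold.
  Kai: 1 of 6 neighbours ≥ 1, adopts the app.
Round 3 — checking thresholds:
  Ana: 2 of 5 neighbours ≥ 2, adopts the app.
  Ben: 1 of 3 neighbours < 3, below threshold.
  Cal: 1 of 1 neighbours ≥ 1, adopts the app.
  Dee: 1 of 4 neighbours < 3, below threshold.
  Gus: 1 of 2 neighbours < 2, below threshold.
  Hana: 1 of 2 neighbours < 2, below threshold.
  Pia: 1 of 1 neighbours ≥ 1, adopts the app.
Round 4 — checking thresholds:
  Ben: 2 of 3 neighbours < 3, below threshold.
  Dee: 2 of 4 neighbours < 3, below threshold.
  Gus: 1 of 2 neighbours < 2, below threshold.
  Hana: 2 of 2 neighbours ≥ 2, adopts the app.
Round 5 — no new adoptions; cascade stops.

6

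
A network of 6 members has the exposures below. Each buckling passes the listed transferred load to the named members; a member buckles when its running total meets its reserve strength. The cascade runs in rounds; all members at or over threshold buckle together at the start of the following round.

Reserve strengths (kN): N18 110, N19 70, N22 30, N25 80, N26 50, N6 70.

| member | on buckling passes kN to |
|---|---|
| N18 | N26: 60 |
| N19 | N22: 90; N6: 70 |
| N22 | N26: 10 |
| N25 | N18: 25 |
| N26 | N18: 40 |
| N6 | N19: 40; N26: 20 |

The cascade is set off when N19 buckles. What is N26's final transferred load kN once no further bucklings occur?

30

Round 1 — N19 buckles (initial).
  N22: +90 → 90 ≥ 30
  N6: +70 → 70 ≥ 70
Round 2 — N22, N6 buckle.
  N26: +10+20 → 30 < 50
No further bucklings.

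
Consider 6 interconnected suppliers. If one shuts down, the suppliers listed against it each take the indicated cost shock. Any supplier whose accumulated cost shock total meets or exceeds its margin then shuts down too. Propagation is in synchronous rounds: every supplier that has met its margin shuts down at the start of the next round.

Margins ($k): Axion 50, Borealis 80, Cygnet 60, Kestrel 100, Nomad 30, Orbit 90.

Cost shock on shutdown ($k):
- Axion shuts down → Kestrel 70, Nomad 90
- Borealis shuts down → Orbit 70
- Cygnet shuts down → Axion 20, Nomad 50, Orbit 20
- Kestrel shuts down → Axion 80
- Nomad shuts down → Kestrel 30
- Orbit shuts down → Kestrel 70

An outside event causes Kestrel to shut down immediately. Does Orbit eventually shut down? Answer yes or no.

Round 1 — Kestrel shuts down (initial).
  Axion: +80 → 80 ≥ 50
Round 2 — Axion shuts down.
  Nomad: +90 → 90 ≥ 30
Round 3 — Nomad shuts down.
No further shutdowns.

no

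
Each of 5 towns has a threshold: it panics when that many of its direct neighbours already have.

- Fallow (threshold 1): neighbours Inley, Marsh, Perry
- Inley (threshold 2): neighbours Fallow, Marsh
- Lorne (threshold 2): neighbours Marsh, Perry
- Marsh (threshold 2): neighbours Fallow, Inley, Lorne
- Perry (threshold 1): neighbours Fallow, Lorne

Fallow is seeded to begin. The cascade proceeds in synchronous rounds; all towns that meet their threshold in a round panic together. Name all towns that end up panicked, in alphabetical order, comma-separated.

Round 1 — Fallow panics (initial).
Round 2 — checking thresholds:
  Inley: 1 of 2 neighbours < 2, holds.
  Marsh: 1 of 3 neighbours < 2, holds.
  Perry: 1 of 2 neighbours ≥ 1, panics.
Round 3 — no new panics; cascade stops.

Fallow, Perry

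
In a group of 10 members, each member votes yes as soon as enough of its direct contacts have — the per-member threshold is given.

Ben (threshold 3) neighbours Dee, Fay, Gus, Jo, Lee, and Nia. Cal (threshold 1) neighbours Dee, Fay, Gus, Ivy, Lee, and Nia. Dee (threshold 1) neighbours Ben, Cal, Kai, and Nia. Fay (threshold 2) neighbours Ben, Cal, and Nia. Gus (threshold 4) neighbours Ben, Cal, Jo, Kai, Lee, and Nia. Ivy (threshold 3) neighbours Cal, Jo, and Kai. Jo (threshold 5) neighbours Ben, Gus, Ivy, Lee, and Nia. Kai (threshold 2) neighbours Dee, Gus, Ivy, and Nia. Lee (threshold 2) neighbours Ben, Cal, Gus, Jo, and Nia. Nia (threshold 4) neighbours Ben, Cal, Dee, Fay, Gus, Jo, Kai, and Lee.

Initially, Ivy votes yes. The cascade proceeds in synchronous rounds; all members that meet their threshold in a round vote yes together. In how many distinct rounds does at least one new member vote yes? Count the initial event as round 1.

Round 1 — Ivy votes yes (initial).
Round 2 — checking thresholds:
  Cal: 1 of 6 neighbours ≥ 1, votes yes.
  Jo: 1 of 5 neighbours < 5, below threshold.
  Kai: 1 of 4 neighbours < 2, below threshold.
Round 3 — checking thresholds:
  Dee: 1 of 4 neighbours ≥ 1, votes yes.
  Fay: 1 of 3 neighbours < 2, below threshold.
  Gus: 1 of 6 neighbours < 4, below threshold.
  Jo: 1 of 5 neighbours < 5, below threshold.
  Kai: 1 of 4 neighbours < 2, below threshold.
  Lee: 1 of 5 neighbours < 2, below threshold.
  Nia: 1 of 8 neighbours < 4, below threshold.
Round 4 — checking thresholds:
  Ben: 1 of 6 neighbours < 3, below threshold.
  Fay: 1 of 3 neighbours < 2, below threshold.
  Gus: 1 of 6 neighbours < 4, below threshold.
  Jo: 1 of 5 neighbours < 5, below threshold.
  Kai: 2 of 4 neighbours ≥ 2, votes yes.
  Lee: 1 of 5 neighbours < 2, below threshold.
  Nia: 2 of 8 neighbours < 4, below threshold.
Round 5 — no new yes votes; cascade stops.

4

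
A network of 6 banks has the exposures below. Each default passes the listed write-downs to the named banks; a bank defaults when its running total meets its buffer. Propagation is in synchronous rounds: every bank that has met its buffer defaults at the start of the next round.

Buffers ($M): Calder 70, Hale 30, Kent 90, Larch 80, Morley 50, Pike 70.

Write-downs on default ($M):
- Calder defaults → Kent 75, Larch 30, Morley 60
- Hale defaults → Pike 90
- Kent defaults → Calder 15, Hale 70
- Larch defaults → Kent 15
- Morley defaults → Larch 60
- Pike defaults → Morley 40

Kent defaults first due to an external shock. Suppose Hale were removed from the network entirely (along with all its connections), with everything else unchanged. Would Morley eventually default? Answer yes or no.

With Hale removed:
Round 1 — Kent defaults (initial).
  Calder: +15 → 15 < 70
No further defaults.

no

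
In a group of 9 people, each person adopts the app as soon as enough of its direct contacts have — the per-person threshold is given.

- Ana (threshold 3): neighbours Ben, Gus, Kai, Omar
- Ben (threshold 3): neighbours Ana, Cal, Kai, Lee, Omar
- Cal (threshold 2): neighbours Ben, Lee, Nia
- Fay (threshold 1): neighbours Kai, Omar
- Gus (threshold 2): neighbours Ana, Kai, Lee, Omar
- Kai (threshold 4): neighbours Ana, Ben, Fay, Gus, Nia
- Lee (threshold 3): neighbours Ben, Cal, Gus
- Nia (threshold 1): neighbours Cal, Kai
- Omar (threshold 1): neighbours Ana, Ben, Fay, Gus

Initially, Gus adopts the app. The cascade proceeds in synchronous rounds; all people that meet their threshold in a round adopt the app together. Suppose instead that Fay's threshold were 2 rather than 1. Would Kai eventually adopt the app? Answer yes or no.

With Fay's threshold at 2:
Round 1 — Gus adopts the app (initial).
Round 2 — checking thresholds:
  Ana: 1 of 4 neighbours < 3, below threshold.
  Kai: 1 of 5 neighbours < 4, below threshold.
  Lee: 1 of 3 neighbours < 3, below threshold.
  Omar: 1 of 4 neighbours ≥ 1, adopts the app.
Round 3 — no new adoptions; cascade stops.

no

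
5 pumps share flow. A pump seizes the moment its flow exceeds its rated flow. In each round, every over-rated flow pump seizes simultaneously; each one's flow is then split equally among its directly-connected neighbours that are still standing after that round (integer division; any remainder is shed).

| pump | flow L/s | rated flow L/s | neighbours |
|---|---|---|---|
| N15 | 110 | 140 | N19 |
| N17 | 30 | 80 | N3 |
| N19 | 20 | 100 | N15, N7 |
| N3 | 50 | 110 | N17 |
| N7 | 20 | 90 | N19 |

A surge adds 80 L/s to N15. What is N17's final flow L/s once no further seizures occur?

Round 1 — N15 at 190 > 140. N15 seizes.
  N15 sheds 190 L/s to N19: 190 each.
    N19: 20+190 = 210 > 100
Round 2 — N19 seizes.
  N19 sheds 210 L/s to N7: 210 each.
    N7: 20+210 = 230 > 90
Round 3 — N7 seizes.
  N7 sheds 230 L/s: no online neighbours, lost.
No further seizures.

30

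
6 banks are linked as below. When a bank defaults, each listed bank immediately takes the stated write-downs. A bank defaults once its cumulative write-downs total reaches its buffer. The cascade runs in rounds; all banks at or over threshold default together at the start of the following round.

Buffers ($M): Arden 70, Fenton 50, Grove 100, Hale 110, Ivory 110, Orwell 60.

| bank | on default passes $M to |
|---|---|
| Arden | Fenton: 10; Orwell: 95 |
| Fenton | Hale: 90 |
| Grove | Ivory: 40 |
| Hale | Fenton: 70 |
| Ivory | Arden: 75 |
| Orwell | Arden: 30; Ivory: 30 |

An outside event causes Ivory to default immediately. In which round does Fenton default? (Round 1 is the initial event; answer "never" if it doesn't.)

never

Round 1 — Ivory defaults (initial).
  Arden: +75 → 75 ≥ 70
Round 2 — Arden defaults.
  Fenton: +10 → 10 < 50
  Orwell: +95 → 95 ≥ 60
Round 3 — Orwell defaults.
No further defaults.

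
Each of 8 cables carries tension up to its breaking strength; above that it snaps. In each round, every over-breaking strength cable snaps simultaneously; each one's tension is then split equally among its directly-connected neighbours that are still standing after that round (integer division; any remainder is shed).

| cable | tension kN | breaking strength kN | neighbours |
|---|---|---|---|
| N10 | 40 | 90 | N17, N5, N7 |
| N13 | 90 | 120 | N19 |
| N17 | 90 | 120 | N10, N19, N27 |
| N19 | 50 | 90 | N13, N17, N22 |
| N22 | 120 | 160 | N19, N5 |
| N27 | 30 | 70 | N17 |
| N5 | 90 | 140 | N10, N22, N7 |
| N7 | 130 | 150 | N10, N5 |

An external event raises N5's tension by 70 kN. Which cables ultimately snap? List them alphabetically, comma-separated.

N10, N13, N17, N19, N22, N27, N5, N7

Round 1 — N5 at 160 > 140. N5 snaps.
  N5 sheds 160 kN to N10, N22, N7: 53 each (1 lost).
    N10: 40+53 = 93 > 90
    N22: 120+53 = 173 > 160
    N7: 130+53 = 183 > 150
Round 2 — N10, N22, N7 snap.
  N10 sheds 93 kN to N17: 93 each.
    N17: 90+93 = 183 > 120
  N22 sheds 173 kN to N19: 173 each.
    N19: 50+173 = 223 > 90
  N7 sheds 183 kN: no online neighbours, lost.
Round 3 — N17, N19 snap.
  N17 sheds 183 kN to N27: 183 each.
    N27: 30+183 = 213 > 70
  N19 sheds 223 kN to N13: 223 each.
    N13: 90+223 = 313 > 120
Round 4 — N13, N27 snap.
  N13 sheds 313 kN: no online neighbours, lost.
  N27 sheds 213 kN: no online neighbours, lost.
No further breaks.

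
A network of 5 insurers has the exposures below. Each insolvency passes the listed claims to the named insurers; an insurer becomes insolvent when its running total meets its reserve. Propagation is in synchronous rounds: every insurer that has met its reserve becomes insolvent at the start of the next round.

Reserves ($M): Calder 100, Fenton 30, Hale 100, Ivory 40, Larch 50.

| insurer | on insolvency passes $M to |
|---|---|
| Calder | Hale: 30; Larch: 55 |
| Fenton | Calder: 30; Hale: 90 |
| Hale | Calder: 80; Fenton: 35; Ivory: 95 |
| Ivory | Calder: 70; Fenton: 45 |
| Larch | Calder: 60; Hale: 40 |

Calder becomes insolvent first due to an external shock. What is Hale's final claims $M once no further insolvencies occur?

70

Round 1 — Calder becomes insolvent (initial).
  Hale: +30 → 30 < 100
  Larch: +55 → 55 ≥ 50
Round 2 — Larch becomes insolvent.
  Hale: +40 → 70 < 100
No further insolvencies.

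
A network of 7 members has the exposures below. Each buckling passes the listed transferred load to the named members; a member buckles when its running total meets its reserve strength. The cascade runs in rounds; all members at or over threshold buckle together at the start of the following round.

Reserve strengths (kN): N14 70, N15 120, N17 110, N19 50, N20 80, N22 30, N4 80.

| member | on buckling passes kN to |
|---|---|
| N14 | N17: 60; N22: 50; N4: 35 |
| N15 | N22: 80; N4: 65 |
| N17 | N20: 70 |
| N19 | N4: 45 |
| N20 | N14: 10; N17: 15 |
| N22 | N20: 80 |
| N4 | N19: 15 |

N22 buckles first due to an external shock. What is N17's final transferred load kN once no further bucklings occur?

Round 1 — N22 buckles (initial).
  N20: +80 → 80 ≥ 80
Round 2 — N20 buckles.
  N14: +10 → 10 < 70
  N17: +15 → 15 < 110
No further bucklings.

15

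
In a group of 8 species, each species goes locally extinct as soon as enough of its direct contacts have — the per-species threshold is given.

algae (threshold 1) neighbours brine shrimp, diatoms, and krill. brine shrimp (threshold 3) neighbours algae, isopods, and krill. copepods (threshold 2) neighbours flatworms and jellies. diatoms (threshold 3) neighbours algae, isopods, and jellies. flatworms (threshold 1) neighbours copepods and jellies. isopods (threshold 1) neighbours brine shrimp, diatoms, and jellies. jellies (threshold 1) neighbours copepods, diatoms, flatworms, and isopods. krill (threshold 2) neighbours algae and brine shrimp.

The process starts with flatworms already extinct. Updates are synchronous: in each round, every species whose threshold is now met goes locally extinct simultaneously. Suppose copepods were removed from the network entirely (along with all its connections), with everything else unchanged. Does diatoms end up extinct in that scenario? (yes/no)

With copepods removed:
Round 1 — flatworms goes locally extinct (initial).
Round 2 — checking thresholds:
  jellies: 1 of 3 neighbours ≥ 1, goes locally extinct.
Round 3 — checking thresholds:
  diatoms: 1 of 3 neighbours < 3, not yet.
  isopods: 1 of 3 neighbours ≥ 1, goes locally extinct.
Round 4 — no new extinctions; cascade stops.

no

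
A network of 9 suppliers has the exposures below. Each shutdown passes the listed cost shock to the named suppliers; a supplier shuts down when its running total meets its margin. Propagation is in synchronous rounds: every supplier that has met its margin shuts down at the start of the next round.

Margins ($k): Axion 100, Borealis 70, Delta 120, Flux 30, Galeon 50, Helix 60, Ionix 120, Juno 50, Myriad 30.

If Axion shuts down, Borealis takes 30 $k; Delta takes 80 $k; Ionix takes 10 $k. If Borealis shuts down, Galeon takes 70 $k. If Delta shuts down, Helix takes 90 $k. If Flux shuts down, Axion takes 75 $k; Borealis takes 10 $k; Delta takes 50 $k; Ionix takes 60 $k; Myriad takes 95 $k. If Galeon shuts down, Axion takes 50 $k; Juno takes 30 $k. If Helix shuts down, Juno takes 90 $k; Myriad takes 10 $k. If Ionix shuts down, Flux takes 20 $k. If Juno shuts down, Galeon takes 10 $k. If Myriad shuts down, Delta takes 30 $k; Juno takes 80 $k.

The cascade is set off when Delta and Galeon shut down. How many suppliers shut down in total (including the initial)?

4

Round 1 — Delta, Galeon shut down (initial).
  Axion: +50 → 50 < 100
  Helix: +90 → 90 ≥ 60
  Juno: +30 → 30 < 50
Round 2 — Helix shuts down.
  Juno: +90 → 120 ≥ 50
  Myriad: +10 → 10 < 30
Round 3 — Juno shuts down.
No further shutdowns.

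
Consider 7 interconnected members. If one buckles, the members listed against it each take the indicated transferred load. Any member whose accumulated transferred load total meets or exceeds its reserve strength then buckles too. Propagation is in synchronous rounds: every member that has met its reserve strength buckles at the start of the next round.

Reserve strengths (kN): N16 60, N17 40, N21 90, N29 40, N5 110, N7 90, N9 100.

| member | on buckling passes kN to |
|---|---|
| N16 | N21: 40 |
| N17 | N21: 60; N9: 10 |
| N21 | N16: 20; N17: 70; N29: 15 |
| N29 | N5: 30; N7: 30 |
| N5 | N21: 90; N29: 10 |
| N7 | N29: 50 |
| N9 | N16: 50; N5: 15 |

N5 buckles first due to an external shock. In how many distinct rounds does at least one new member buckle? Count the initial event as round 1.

Round 1 — N5 buckles (initial).
  N21: +90 → 90 ≥ 90
  N29: +10 → 10 < 40
Round 2 — N21 buckles.
  N16: +20 → 20 < 60
  N17: +70 → 70 ≥ 40
  N29: +15 → 25 < 40
Round 3 — N17 buckles.
  N9: +10 → 10 < 100
No further bucklings.

3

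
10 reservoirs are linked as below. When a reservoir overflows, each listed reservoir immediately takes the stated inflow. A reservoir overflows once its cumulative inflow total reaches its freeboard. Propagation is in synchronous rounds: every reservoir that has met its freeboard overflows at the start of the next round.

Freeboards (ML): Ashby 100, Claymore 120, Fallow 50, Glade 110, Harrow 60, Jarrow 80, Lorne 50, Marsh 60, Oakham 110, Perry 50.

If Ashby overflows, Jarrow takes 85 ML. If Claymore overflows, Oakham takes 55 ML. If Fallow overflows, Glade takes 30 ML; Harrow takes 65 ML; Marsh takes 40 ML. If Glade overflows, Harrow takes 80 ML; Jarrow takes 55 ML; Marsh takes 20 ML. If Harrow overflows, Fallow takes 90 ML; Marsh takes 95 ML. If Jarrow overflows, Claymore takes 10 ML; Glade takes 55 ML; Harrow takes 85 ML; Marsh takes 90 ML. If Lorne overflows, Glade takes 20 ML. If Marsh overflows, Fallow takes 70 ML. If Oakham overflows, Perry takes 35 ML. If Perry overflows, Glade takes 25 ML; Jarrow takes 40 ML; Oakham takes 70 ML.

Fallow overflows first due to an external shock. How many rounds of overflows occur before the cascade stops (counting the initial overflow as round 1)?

3

Round 1 — Fallow overflows (initial).
  Glade: +30 → 30 < 110
  Harrow: +65 → 65 ≥ 60
  Marsh: +40 → 40 < 60
Round 2 — Harrow overflows.
  Marsh: +95 → 135 ≥ 60
Round 3 — Marsh overflows.
No further overflows.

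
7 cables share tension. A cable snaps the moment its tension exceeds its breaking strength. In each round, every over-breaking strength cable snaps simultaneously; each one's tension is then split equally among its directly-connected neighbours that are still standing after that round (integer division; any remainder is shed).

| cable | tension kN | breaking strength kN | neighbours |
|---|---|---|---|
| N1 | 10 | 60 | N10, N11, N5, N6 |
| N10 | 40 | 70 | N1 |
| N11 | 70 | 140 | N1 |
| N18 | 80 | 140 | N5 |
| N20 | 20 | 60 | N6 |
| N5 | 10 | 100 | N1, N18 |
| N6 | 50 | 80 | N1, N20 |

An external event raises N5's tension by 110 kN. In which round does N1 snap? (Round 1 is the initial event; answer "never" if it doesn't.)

2

Round 1 — N5 at 120 > 100. N5 snaps.
  N5 sheds 120 kN to N1, N18: 60 each.
    N1: 10+60 = 70 > 60
    N18: 80+60 = 140 ≤ 140
Round 2 — N1 snaps.
  N1 sheds 70 kN to N10, N11, N6: 23 each (1 lost).
    N10: 40+23 = 63 ≤ 70
    N11: 70+23 = 93 ≤ 140
    N6: 50+23 = 73 ≤ 80
No further breaks.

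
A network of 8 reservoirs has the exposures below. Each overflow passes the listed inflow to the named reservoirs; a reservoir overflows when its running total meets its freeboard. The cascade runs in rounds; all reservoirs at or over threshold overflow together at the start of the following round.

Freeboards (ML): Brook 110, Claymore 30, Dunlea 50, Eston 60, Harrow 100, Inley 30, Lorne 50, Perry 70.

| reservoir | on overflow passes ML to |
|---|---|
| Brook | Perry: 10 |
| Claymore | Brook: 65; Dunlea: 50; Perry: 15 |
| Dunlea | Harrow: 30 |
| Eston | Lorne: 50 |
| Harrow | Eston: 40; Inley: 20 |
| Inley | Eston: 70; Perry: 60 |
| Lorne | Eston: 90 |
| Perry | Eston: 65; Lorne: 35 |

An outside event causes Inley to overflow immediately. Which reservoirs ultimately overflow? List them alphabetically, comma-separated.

Round 1 — Inley overflows (initial).
  Eston: +70 → 70 ≥ 60
  Perry: +60 → 60 < 70
Round 2 — Eston overflows.
  Lorne: +50 → 50 ≥ 50
Round 3 — Lorne overflows.
No further overflows.

Eston, Inley, Lorne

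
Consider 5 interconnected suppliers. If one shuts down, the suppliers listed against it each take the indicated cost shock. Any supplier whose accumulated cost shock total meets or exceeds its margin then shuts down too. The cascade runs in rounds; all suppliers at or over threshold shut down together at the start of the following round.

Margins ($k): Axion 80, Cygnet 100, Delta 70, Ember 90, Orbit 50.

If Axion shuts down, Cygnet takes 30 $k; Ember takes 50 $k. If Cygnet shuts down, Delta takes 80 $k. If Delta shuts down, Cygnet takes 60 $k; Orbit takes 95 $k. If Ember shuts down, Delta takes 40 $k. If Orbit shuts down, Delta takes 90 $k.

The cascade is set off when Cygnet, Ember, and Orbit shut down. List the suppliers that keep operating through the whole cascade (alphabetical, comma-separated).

Round 1 — Cygnet, Ember, Orbit shut down (initial).
  Delta: +80+40+90 → 210 ≥ 70
Round 2 — Delta shuts down.
No further shutdowns.

Axion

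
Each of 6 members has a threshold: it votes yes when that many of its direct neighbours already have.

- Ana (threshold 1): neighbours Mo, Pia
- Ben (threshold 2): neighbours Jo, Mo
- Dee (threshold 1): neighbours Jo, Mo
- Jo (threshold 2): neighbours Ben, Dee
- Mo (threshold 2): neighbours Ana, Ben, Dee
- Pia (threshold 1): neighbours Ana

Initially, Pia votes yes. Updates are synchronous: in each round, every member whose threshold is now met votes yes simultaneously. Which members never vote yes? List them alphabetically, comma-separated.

Round 1 — Pia votes yes (initial).
Round 2 — checking thresholds:
  Ana: 1 of 2 neighbours ≥ 1, votes yes.
Round 3 — no new yes votes; cascade stops.

Ben, Dee, Jo, Mo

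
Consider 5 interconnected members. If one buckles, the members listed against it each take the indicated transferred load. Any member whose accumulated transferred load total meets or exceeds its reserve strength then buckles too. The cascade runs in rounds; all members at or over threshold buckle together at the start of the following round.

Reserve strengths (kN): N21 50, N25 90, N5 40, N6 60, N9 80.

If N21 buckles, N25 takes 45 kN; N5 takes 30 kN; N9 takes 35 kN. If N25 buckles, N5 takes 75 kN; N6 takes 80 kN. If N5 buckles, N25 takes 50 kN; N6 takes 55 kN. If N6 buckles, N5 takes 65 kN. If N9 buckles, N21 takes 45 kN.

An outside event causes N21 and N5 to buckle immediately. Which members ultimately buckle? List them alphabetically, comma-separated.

Round 1 — N21, N5 buckle (initial).
  N25: +45+50 → 95 ≥ 90
  N6: +55 → 55 < 60
  N9: +35 → 35 < 80
Round 2 — N25 buckles.
  N6: +80 → 135 ≥ 60
Round 3 — N6 buckles.
No further bucklings.

N21, N25, N5, N6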